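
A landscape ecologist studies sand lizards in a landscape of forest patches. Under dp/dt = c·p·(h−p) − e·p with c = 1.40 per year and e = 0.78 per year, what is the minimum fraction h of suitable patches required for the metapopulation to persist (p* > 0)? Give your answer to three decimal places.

0.557

p* = h − e/c is positive only when h > e/c.
h_min = e/c = 0.78/1.40 = 0.5571.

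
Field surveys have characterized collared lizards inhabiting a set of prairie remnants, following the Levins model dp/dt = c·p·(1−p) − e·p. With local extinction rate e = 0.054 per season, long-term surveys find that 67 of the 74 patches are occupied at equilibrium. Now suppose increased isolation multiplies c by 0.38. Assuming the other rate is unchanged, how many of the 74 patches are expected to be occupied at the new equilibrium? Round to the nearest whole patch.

Observed p* = 67/74 = 0.90541.
Balance c(1−p*) = e gives c = e/(1 − 0.90541) = 0.054/0.09459 = 0.57088.
New p* = 1 − e/c = 1 − 0.05400/0.21693 = 0.75107.
Expected occupied = 74 × 0.75107 = 55.58 ≈ 56.

56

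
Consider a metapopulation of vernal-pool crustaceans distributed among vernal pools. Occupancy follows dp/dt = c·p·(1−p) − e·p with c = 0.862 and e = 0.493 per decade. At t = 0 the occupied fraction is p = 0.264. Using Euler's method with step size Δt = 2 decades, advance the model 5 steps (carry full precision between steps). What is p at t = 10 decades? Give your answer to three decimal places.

0.427

Update rule: p ← p + [c·p·(1−p) − e·p]·Δt with Δt = 2.
p: 0.26400 → 0.33868  (Δp = +0.07468)
p: 0.33868 → 0.39087  (Δp = +0.05220)
p: 0.39087 → 0.41594  (Δp = +0.02507)
p: 0.41594 → 0.42464  (Δp = +0.00870)
p: 0.42464 → 0.42715  (Δp = +0.00251)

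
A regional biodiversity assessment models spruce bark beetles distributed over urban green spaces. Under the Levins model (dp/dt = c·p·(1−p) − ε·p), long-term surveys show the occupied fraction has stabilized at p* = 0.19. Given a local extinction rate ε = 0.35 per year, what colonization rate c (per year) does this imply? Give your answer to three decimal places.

0.432

At equilibrium c(1−p*) = ε, so c = ε/(1−p*).
c = 0.35/(1 − 0.19) = 0.35/0.8100 = 0.4321.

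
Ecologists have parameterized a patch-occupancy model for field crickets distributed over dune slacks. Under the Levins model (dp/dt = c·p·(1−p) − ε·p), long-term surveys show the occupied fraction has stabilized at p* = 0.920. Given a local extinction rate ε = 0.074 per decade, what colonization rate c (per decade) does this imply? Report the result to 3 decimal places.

0.925

At equilibrium c(1−p*) = ε, so c = ε/(1−p*).
c = 0.074/(1 − 0.920) = 0.074/0.0800 = 0.9250.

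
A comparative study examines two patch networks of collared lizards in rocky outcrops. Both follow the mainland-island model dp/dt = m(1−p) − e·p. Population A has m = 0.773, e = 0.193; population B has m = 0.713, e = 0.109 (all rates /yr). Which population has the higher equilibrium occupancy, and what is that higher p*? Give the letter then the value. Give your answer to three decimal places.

B, 0.867

A: p*_A = m/(m+e) = 0.773/0.9660 = 0.8002.
B: p*_B = 0.713/0.8220 = 0.8674.
B is higher at 0.8674.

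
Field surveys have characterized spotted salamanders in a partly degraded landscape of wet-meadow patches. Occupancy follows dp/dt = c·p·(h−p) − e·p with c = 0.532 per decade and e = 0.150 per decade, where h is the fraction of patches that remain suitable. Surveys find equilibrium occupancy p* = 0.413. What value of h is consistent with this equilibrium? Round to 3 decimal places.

0.695

At equilibrium c(h−p*) = e, so h = p* + e/c.
h = 0.413 + 0.150/0.532 = 0.413 + 0.2820 = 0.6950.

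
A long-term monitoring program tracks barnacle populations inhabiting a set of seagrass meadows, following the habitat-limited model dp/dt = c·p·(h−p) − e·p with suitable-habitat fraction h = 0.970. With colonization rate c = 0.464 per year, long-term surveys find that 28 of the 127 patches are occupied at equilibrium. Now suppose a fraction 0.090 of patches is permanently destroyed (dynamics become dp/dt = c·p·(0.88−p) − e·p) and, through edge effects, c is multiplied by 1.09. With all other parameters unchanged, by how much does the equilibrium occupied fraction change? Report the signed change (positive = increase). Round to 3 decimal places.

Observed p* = 28/127 = 0.22047.
Balance c(h−p*) = e gives e = 0.464×(0.97 − 0.22047) = 0.34778.
New p* = 0.88 − e/c = 0.88 − 0.34778/0.50576 = 0.19236.
Δp* = 0.19236 − 0.22047 = -0.02811.

-0.028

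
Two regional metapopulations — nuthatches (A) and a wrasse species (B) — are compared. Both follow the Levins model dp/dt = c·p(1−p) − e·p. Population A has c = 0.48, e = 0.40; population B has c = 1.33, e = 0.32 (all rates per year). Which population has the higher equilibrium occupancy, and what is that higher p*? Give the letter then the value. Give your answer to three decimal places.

A: p*_A = 1 − 0.40/0.48 = 0.1667.
B: p*_B = 1 − 0.32/1.33 = 0.7594.
B is higher at 0.7594.

B, 0.759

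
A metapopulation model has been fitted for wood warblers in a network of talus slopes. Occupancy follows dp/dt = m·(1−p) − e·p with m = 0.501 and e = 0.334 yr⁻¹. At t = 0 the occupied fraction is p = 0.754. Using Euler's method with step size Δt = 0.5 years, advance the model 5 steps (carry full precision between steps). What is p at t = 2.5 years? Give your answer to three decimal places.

Update rule: p ← p + [m·(1−p) − e·p]·Δt with Δt = 0.5.
step 1: Δp = -0.06430, p = 0.68971
step 2: Δp = -0.03745, p = 0.65225
step 3: Δp = -0.02182, p = 0.63044
step 4: Δp = -0.01271, p = 0.61773
step 5: Δp = -0.00740, p = 0.61033

0.610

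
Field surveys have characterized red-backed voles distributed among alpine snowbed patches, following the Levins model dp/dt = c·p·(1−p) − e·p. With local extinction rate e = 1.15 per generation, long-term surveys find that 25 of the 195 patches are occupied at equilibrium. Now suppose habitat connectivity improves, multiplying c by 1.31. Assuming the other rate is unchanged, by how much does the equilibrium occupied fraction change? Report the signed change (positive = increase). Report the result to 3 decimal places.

0.206

Observed p* = 25/195 = 0.12821.
Balance c(1−p*) = e gives c = e/(1 − 0.12821) = 1.15/0.87179 = 1.31913.
New p* = 1 − e/c = 1 − 1.15000/1.72806 = 0.33451.
Δp* = 0.33451 − 0.12821 = +0.20630.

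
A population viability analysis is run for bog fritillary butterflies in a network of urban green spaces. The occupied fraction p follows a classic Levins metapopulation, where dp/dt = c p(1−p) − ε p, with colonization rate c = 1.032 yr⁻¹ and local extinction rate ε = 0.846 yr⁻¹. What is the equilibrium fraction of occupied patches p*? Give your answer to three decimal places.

At equilibrium, colonization balances extinction: c·p*·(1−p*) = ε·p*.
So p* = 1 − ε/c = 1 − 0.846/1.032 = 1 − 0.8198 = 0.1802.

0.180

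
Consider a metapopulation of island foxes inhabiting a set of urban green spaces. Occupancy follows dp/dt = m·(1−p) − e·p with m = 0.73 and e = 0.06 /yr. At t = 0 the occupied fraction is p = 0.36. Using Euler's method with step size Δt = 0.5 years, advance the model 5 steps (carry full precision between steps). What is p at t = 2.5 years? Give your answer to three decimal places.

Update rule: p ← p + [m·(1−p) − e·p]·Δt with Δt = 0.5.
  1  |  dp/dt·Δt = +0.222800  |  p_1 = 0.582800
  2  |  dp/dt·Δt = +0.134794  |  p_2 = 0.717594
  3  |  dp/dt·Δt = +0.081550  |  p_3 = 0.799144
  4  |  dp/dt·Δt = +0.049338  |  p_4 = 0.848482
  5  |  dp/dt·Δt = +0.029849  |  p_5 = 0.878332

0.878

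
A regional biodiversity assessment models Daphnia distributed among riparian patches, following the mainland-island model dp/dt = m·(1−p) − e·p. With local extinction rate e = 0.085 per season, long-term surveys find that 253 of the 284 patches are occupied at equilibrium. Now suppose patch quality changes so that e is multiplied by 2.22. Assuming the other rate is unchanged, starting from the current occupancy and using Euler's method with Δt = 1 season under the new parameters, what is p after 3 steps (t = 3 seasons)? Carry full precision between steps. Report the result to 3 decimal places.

Observed p* = 253/284 = 0.89085.
Balance m(1−p*) = e·p* gives m = e·p*/(1−p*) = 0.085×0.89085/0.10915 = 0.69371.
Starting from p₀ = 0.89085; update p ← p + (dp/dt)·Δt with the new parameters.
step 1: Δp = -0.09238, p = 0.79846
step 2: Δp = -0.01086, p = 0.78760
step 3: Δp = -0.00128, p = 0.78632

0.786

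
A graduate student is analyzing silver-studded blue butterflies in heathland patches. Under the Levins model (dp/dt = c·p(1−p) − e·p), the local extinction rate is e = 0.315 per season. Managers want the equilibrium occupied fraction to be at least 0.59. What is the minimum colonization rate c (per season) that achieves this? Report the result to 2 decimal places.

p* = 1 − e/c ≥ 0.59 requires e/c ≤ 0.4100, i.e. c ≥ e/0.4100.
c_min = 0.315/0.4100 = 0.7683.

0.77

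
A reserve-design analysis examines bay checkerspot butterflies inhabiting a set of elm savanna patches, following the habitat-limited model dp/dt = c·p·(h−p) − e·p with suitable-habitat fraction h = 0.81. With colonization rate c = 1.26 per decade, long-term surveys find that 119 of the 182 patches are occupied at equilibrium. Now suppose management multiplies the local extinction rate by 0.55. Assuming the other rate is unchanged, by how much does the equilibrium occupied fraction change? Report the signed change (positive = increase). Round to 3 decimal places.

0.070

Observed p* = 119/182 = 0.65385.
Balance c(h−p*) = e gives e = 1.26×(0.81 − 0.65385) = 0.19675.
New p* = 0.81 − e/c = 0.81 − 0.10821/1.26000 = 0.72412.
Δp* = 0.72412 − 0.65385 = +0.07027.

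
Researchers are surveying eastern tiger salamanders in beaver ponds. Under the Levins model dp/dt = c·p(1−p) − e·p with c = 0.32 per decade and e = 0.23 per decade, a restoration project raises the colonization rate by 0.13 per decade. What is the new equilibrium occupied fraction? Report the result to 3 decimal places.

0.489

Before: p* = 1 − 0.23/0.32 = 0.2812.
After the change, c = 0.45, e = 0.23, so p* = 1 − 0.23/0.45 = 0.4889.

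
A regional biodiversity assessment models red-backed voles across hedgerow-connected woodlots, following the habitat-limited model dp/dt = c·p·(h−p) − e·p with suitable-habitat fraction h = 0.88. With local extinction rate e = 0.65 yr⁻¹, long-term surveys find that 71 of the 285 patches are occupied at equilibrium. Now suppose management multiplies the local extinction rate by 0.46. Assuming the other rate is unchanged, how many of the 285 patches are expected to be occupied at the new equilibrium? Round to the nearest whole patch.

Observed p* = 71/285 = 0.24912.
Balance c(h−p*) = e gives c = e/(0.88 − 0.24912) = 0.65/0.63088 = 1.03031.
New p* = 0.88 − e/c = 0.88 − 0.29900/1.03031 = 0.58980.
Expected occupied = 285 × 0.58980 = 168.09 ≈ 168.

168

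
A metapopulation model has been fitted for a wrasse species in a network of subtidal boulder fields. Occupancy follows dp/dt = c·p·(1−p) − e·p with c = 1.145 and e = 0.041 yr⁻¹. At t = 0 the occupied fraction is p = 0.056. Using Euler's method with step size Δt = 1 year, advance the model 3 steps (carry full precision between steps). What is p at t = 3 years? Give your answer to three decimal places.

Update rule: p ← p + [c·p·(1−p) − e·p]·Δt with Δt = 1.
p: 0.05600 → 0.11423  (Δp = +0.05823)
p: 0.11423 → 0.22541  (Δp = +0.11117)
p: 0.22541 → 0.41608  (Δp = +0.19067)

0.416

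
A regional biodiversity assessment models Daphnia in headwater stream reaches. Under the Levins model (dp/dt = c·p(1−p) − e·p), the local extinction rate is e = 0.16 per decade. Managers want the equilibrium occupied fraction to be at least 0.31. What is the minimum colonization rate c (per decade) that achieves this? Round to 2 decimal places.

p* = 1 − e/c ≥ 0.31 requires e/c ≤ 0.6900, i.e. c ≥ e/0.6900.
c_min = 0.16/0.6900 = 0.2319.

0.23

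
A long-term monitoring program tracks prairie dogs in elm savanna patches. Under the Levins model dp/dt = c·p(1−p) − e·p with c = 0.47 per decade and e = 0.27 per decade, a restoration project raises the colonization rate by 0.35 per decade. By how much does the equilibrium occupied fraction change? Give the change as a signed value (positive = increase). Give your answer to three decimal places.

Before: p* = 1 − 0.27/0.47 = 0.4255.
After the change, c = 0.82, e = 0.27, so p* = 1 − 0.27/0.82 = 0.6707.
Δp* = 0.6707 − 0.4255 = +0.2452.

0.245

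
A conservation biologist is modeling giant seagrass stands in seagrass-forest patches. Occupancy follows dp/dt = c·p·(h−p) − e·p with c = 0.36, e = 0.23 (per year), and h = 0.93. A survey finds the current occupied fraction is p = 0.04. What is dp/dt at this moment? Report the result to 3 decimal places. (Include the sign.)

0.004

Colonization term: c·p·(h−p) = 0.36×0.04×0.8900 = 0.01282.
Extinction term: e·p = 0.00920.
dp/dt = 0.01282 − 0.00920 = 0.00362.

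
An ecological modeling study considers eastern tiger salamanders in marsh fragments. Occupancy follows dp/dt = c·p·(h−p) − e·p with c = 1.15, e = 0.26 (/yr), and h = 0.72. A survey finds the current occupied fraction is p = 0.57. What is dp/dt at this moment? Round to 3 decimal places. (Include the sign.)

Colonization term: c·p·(h−p) = 1.15×0.57×0.1500 = 0.09832.
Extinction term: e·p = 0.14820.
dp/dt = 0.09832 − 0.14820 = -0.04988.

-0.050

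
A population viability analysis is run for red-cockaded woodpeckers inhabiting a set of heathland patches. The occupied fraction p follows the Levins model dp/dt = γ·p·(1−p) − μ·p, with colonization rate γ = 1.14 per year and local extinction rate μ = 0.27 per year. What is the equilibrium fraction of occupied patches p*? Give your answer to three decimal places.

0.763

Setting dp/dt = 0 and dividing through by p* gives γ·(1−p*) = μ.
So p* = 1 − μ/γ = 1 − 0.27/1.14 = 1 − 0.2368 = 0.7632.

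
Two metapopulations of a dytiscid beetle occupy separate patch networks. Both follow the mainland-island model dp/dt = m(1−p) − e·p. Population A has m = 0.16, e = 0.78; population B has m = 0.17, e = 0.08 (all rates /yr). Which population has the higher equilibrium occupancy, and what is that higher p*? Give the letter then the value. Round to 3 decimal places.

B, 0.680

A: p*_A = m/(m+e) = 0.16/0.9400 = 0.1702.
B: p*_B = 0.17/0.2500 = 0.6800.
B is higher at 0.6800.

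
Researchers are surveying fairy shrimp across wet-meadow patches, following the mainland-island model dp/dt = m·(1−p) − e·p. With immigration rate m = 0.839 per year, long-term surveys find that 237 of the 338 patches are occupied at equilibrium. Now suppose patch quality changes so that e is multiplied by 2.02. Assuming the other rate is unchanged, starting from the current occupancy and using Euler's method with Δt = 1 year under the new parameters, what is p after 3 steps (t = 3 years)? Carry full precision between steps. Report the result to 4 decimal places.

Observed p* = 237/338 = 0.70118.
Balance m(1−p*) = e·p* gives e = m(1−p*)/p* = 0.839×0.29882/0.70118 = 0.35755.
Starting from p₀ = 0.70118; update p ← p + (dp/dt)·Δt with the new parameters.
p: 0.70118 → 0.44546  (Δp = -0.25572)
p: 0.44546 → 0.58899  (Δp = +0.14352)
p: 0.58899 → 0.50843  (Δp = -0.08055)

0.5084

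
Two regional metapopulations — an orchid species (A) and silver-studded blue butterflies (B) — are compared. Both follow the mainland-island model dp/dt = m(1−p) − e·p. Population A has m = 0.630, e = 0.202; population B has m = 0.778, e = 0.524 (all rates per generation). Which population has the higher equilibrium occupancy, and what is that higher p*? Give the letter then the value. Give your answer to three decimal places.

A, 0.757

A: p*_A = m/(m+e) = 0.630/0.8320 = 0.7572.
B: p*_B = 0.778/1.3020 = 0.5975.
A is higher at 0.7572.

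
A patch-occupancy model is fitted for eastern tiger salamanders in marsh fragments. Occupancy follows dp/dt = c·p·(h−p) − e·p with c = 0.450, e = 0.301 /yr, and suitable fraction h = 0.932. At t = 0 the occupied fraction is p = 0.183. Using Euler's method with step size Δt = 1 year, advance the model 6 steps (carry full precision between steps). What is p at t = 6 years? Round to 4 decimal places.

0.2174

Update rule: p ← p + [c·p·(h−p) − e·p]·Δt with Δt = 1.
  1  |  dp/dt·Δt = +0.006597  |  p_1 = 0.189597
  2  |  dp/dt·Δt = +0.006272  |  p_2 = 0.195869
  3  |  dp/dt·Δt = +0.005927  |  p_3 = 0.201796
  4  |  dp/dt·Δt = +0.005568  |  p_4 = 0.207364
  5  |  dp/dt·Δt = +0.005202  |  p_5 = 0.212566
  6  |  dp/dt·Δt = +0.004835  |  p_6 = 0.217401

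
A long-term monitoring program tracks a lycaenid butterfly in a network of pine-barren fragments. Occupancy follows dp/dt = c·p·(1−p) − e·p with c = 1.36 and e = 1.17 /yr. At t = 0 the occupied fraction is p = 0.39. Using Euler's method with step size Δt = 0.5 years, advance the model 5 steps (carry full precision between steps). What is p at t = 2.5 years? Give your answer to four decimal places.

Update rule: p ← p + [c·p·(1−p) − e·p]·Δt with Δt = 0.5.
step 1: Δp = -0.06638, p = 0.32362
step 2: Δp = -0.04047, p = 0.28315
step 3: Δp = -0.02762, p = 0.25553
step 4: Δp = -0.02013, p = 0.23540
step 5: Δp = -0.01532, p = 0.22009

0.2201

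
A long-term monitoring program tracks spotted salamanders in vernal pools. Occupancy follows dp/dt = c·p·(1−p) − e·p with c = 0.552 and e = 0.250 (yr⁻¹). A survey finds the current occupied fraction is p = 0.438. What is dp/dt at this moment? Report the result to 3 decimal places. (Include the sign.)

0.026

Colonization term: c·p·(1−p) = 0.552×0.438×0.5620 = 0.13588.
Extinction term: e·p = 0.10950.
dp/dt = 0.13588 − 0.10950 = 0.02638.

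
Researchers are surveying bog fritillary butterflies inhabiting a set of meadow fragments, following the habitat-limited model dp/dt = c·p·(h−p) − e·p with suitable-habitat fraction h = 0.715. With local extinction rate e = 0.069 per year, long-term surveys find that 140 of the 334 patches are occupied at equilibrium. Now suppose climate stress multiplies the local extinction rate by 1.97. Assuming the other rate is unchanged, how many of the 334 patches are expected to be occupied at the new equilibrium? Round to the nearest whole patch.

Observed p* = 140/334 = 0.41916.
Balance c(h−p*) = e gives c = e/(0.715 − 0.41916) = 0.069/0.29584 = 0.23323.
New p* = 0.715 − e/c = 0.715 − 0.13593/0.23323 = 0.13218.
Expected occupied = 334 × 0.13218 = 44.15 ≈ 44.

44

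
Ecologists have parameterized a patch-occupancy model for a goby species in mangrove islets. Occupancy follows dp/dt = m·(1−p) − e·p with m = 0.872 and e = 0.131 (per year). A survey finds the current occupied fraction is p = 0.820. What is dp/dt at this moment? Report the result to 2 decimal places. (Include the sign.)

Colonization term: m·(1−p) = 0.872×0.1800 = 0.15696.
Extinction term: e·p = 0.10742.
dp/dt = 0.15696 − 0.10742 = 0.04954.

0.05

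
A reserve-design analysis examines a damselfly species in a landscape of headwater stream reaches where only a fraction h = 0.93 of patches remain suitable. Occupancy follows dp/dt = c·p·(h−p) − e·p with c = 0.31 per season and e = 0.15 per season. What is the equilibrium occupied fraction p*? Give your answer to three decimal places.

Setting dp/dt = 0 and dividing by p* gives c·(h−p*) = e.
So p* = h − e/c = 0.93 − 0.15/0.31 = 0.93 − 0.4839 = 0.4461.

0.446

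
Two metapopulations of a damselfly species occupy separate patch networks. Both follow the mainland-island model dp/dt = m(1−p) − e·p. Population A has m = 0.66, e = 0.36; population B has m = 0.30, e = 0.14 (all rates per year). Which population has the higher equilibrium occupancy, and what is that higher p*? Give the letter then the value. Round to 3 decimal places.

B, 0.682

A: p*_A = m/(m+e) = 0.66/1.0200 = 0.6471.
B: p*_B = 0.30/0.4400 = 0.6818.
B is higher at 0.6818.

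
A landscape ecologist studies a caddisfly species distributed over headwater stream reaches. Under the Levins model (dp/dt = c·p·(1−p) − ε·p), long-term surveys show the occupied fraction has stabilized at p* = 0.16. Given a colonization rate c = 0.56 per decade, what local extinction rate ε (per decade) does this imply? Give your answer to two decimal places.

0.47

At equilibrium c(1−p*) = ε.
ε = 0.56 × (1 − 0.16) = 0.56 × 0.8400 = 0.4704.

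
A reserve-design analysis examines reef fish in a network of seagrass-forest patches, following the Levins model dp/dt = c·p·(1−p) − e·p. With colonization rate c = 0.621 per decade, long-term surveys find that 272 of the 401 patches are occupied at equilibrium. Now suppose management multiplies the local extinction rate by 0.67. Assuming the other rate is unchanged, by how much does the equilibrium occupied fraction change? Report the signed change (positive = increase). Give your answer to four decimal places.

0.1062

Observed p* = 272/401 = 0.67830.
Balance c(1−p*) = e gives e = 0.621×(1 − 0.67830) = 0.19978.
New p* = 1 − e/c = 1 − 0.13385/0.62100 = 0.78446.
Δp* = 0.78446 − 0.67830 = +0.10616.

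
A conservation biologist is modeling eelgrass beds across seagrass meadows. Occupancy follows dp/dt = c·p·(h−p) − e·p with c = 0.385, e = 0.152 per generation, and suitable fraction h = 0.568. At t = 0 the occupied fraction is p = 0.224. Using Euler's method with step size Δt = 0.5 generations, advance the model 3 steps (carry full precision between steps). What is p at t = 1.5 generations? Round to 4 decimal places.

0.2178

Update rule: p ← p + [c·p·(h−p) − e·p]·Δt with Δt = 0.5.
p: 0.22400 → 0.22181  (Δp = -0.00219)
p: 0.22181 → 0.21973  (Δp = -0.00208)
p: 0.21973 → 0.21776  (Δp = -0.00197)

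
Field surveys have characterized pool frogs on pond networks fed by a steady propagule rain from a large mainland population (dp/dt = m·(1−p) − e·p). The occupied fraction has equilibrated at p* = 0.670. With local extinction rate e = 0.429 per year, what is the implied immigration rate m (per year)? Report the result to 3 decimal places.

At equilibrium m(1−p*) = e·p*, so m = e·p*/(1−p*).
m = 0.429 × 0.670 / 0.3300 = 0.2874/0.3300 = 0.8710.

0.871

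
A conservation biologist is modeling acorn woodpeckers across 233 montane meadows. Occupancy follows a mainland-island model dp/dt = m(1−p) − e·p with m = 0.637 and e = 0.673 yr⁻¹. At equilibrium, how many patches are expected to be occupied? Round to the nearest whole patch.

p* = m/(m+e) = 0.637/1.3100 = 0.4863.
Expected occupied patches = N × p* = 233 × 0.4863 = 113.30 ≈ 113.

113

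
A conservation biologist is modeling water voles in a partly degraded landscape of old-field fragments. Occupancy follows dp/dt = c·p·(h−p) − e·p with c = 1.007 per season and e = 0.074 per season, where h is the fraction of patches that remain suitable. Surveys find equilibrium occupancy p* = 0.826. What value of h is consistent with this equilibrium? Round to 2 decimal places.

At equilibrium c(h−p*) = e, so h = p* + e/c.
h = 0.826 + 0.074/1.007 = 0.826 + 0.0735 = 0.8995.

0.90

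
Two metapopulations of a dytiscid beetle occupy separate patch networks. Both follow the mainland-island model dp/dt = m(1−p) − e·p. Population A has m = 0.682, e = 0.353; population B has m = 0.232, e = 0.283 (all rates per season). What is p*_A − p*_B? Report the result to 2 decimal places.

0.21

A: p*_A = m/(m+e) = 0.682/1.0350 = 0.6589.
B: p*_B = 0.232/0.5150 = 0.4505.
p*_A − p*_B = 0.6589 − 0.4505 = 0.2085.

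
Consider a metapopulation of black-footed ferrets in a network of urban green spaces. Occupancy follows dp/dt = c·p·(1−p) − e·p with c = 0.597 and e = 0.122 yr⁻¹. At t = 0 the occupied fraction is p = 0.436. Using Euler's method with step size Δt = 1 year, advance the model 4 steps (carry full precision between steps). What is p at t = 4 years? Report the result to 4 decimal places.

Update rule: p ← p + [c·p·(1−p) − e·p]·Δt with Δt = 1.
p: 0.43600 → 0.52961  (Δp = +0.09361)
p: 0.52961 → 0.61373  (Δp = +0.08411)
p: 0.61373 → 0.68038  (Δp = +0.06665)
p: 0.68038 → 0.72720  (Δp = +0.04682)

0.7272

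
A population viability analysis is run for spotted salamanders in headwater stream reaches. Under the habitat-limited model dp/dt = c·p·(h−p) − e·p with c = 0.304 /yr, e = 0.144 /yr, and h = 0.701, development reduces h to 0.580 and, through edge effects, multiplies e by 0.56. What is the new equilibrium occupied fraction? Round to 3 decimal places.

0.315

Before: p* = h − e/c = 0.701 − 0.144/0.304 = 0.701 − 0.4737 = 0.2273.
After: c = 0.304, e = 0.08064, h = 0.580; p* = 0.580 − 0.08064/0.304 = 0.3147.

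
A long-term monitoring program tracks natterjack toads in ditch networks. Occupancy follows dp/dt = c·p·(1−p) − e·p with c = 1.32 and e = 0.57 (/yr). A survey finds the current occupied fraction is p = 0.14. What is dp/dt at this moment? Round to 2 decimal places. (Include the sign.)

0.08

Colonization term: c·p·(1−p) = 1.32×0.14×0.8600 = 0.15893.
Extinction term: e·p = 0.07980.
dp/dt = 0.15893 − 0.07980 = 0.07913.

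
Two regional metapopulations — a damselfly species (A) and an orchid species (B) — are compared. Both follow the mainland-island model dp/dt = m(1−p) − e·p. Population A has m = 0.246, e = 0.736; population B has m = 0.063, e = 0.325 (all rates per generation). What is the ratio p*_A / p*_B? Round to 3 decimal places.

1.543

A: p*_A = m/(m+e) = 0.246/0.9820 = 0.2505.
B: p*_B = 0.063/0.3880 = 0.1624.
p*_A / p*_B = 0.2505/0.1624 = 1.5428.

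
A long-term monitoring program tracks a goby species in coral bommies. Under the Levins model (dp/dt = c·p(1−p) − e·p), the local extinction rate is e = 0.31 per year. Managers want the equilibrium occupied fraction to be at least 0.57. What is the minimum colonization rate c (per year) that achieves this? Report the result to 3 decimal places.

p* = 1 − e/c ≥ 0.57 requires e/c ≤ 0.4300, i.e. c ≥ e/0.4300.
c_min = 0.31/0.4300 = 0.7209.

0.721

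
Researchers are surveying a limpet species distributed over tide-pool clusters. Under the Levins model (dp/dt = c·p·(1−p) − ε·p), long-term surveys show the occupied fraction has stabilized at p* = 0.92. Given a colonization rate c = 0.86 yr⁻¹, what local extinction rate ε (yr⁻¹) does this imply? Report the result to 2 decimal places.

At equilibrium c(1−p*) = ε.
ε = 0.86 × (1 − 0.92) = 0.86 × 0.0800 = 0.0688.

0.07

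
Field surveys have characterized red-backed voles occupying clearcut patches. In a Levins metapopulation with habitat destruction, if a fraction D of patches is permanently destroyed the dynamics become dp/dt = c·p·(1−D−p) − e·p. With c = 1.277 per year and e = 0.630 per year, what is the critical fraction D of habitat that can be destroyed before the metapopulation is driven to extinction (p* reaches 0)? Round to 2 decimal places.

0.51

The nontrivial equilibrium is p* = (1−D) − e/c; extinction occurs when this hits zero.
So D_crit = 1 − e/c = 1 − 0.630/1.277 = 1 − 0.4933 = 0.5067.
This equals the undisturbed p*, a classic result of Lande's extension.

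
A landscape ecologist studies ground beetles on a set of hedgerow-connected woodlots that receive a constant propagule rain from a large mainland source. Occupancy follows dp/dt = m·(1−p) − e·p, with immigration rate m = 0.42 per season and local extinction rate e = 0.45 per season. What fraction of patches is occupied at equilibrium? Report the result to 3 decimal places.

Setting dp/dt = 0: m − m·p* = e·p*, so m = (m+e)·p*.
p* = m/(m+e) = 0.42/(0.42+0.45) = 0.42/0.8700 = 0.4828.

0.483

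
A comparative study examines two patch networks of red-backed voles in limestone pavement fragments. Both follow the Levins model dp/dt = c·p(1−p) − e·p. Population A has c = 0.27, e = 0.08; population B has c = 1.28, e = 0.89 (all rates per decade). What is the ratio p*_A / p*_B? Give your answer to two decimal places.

A: p*_A = 1 − 0.08/0.27 = 0.7037.
B: p*_B = 1 − 0.89/1.28 = 0.3047.
p*_A / p*_B = 0.7037/0.3047 = 2.3096.

2.31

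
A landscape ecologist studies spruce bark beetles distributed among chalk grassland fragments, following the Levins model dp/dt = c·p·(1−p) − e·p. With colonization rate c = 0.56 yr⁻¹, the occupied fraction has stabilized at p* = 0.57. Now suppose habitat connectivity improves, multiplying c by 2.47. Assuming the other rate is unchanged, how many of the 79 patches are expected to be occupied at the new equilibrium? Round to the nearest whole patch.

65

Balance c(1−p*) = e gives e = 0.56×(1 − 0.57000) = 0.24080.
New p* = 1 − e/c = 1 − 0.24080/1.38320 = 0.82591.
Expected occupied = 79 × 0.82591 = 65.25 ≈ 65.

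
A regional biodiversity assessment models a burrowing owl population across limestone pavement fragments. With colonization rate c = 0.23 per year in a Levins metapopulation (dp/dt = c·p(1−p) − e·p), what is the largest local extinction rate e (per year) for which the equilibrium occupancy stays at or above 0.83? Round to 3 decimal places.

0.039

1 − e/c ≥ 0.83 ⇒ e ≤ c(1 − 0.83) = 0.23 × 0.1700.
e_max = 0.0391.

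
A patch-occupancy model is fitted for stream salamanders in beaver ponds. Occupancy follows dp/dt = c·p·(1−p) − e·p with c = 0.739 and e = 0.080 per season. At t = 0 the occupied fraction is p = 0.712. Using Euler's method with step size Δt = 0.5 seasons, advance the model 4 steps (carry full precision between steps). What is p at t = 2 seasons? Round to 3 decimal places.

Update rule: p ← p + [c·p·(1−p) − e·p]·Δt with Δt = 0.5.
  1  |  dp/dt·Δt = +0.047288  |  p_1 = 0.759288
  2  |  dp/dt·Δt = +0.037162  |  p_2 = 0.796450
  3  |  dp/dt·Δt = +0.028044  |  p_3 = 0.824494
  4  |  dp/dt·Δt = +0.020488  |  p_4 = 0.844983

0.845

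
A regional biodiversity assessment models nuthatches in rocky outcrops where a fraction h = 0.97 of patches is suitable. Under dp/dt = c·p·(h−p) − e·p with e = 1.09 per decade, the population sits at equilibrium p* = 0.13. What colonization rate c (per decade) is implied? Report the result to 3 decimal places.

At equilibrium c(h−p*) = e, so c = e/(h−p*).
c = 1.09/(0.97 − 0.13) = 1.09/0.8400 = 1.2976.

1.298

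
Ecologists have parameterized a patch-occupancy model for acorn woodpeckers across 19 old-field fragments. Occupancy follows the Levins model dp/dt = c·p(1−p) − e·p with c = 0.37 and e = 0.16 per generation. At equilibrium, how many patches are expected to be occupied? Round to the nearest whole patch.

11

p* = 1 − e/c = 1 − 0.16/0.37 = 0.5676.
Expected occupied patches = N × p* = 19 × 0.5676 = 10.78 ≈ 11.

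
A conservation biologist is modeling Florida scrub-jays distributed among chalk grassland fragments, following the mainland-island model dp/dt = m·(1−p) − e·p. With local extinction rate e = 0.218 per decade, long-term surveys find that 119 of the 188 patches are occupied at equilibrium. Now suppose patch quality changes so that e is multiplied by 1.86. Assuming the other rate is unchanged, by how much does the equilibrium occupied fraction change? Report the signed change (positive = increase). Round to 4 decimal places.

Observed p* = 119/188 = 0.63298.
Balance m(1−p*) = e·p* gives m = e·p*/(1−p*) = 0.218×0.63298/0.36702 = 0.37597.
New p* = m/(m+e) = 0.37597/(0.37597+0.40548) = 0.48112.
Δp* = 0.48112 − 0.63298 = -0.15186.

-0.1519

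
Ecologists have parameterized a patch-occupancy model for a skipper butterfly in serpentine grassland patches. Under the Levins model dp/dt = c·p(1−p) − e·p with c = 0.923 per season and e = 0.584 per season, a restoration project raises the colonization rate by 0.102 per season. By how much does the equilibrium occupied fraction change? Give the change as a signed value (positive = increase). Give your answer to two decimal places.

Before: p* = 1 − 0.584/0.923 = 0.3673.
After the change, c = 1.025, e = 0.584, so p* = 1 − 0.584/1.025 = 0.4302.
Δp* = 0.4302 − 0.3673 = +0.0630.

0.06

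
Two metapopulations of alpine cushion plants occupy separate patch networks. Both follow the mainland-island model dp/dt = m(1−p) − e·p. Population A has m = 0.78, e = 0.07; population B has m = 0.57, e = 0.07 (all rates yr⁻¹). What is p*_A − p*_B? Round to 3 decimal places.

A: p*_A = m/(m+e) = 0.78/0.8500 = 0.9176.
B: p*_B = 0.57/0.6400 = 0.8906.
p*_A − p*_B = 0.9176 − 0.8906 = 0.0270.

0.027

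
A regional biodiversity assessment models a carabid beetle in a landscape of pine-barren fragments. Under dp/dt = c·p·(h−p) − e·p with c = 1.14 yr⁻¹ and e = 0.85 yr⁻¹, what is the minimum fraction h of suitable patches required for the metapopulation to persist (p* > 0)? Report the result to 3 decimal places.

0.746

p* = h − e/c is positive only when h > e/c.
h_min = e/c = 0.85/1.14 = 0.7456.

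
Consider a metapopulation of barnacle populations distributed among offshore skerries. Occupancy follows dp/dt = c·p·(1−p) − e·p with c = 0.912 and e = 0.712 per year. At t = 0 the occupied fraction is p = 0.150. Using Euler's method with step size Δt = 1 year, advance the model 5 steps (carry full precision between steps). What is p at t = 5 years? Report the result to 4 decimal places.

0.1890

Update rule: p ← p + [c·p·(1−p) − e·p]·Δt with Δt = 1.
t = 1: p = 0.15000 + (+0.00948) = 0.15948
t = 2: p = 0.15948 + (+0.00870) = 0.16818
t = 3: p = 0.16818 + (+0.00784) = 0.17602
t = 4: p = 0.17602 + (+0.00695) = 0.18297
t = 5: p = 0.18297 + (+0.00606) = 0.18903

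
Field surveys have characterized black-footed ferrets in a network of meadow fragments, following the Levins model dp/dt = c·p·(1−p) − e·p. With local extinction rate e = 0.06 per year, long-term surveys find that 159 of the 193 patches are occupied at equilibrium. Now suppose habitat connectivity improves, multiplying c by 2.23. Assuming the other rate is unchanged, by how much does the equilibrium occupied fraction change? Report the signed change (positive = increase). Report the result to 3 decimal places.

0.097

Observed p* = 159/193 = 0.82383.
Balance c(1−p*) = e gives c = e/(1 − 0.82383) = 0.06/0.17617 = 0.34058.
New p* = 1 − e/c = 1 − 0.06000/0.75949 = 0.92100.
Δp* = 0.92100 − 0.82383 = +0.09717.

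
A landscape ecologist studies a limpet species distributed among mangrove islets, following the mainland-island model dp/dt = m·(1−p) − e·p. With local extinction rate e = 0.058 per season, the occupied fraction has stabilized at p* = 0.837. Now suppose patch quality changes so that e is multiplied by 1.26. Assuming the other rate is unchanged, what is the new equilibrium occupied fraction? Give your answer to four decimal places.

0.8030

Balance m(1−p*) = e·p* gives m = e·p*/(1−p*) = 0.058×0.83700/0.16300 = 0.29783.
New p* = m/(m+e) = 0.29783/(0.29783+0.07308) = 0.80297.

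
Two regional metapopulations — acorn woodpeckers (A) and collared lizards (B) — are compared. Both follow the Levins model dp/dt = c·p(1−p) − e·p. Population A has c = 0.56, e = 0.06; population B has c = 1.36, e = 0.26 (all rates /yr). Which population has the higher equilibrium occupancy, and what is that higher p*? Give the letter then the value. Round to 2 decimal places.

A: p*_A = 1 − 0.06/0.56 = 0.8929.
B: p*_B = 1 − 0.26/1.36 = 0.8088.
A is higher at 0.8929.

A, 0.89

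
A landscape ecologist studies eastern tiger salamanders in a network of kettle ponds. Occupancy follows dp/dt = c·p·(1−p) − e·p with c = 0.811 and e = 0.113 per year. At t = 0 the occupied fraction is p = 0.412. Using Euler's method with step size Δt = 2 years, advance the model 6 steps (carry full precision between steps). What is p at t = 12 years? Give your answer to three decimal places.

Update rule: p ← p + [c·p·(1−p) − e·p]·Δt with Δt = 2.
t = 2: p = 0.41200 + (+0.29983) = 0.71183
t = 4: p = 0.71183 + (+0.17185) = 0.88367
t = 6: p = 0.88367 + (-0.03298) = 0.85070
t = 8: p = 0.85070 + (+0.01376) = 0.86445
t = 10: p = 0.86445 + (-0.00531) = 0.85914
t = 12: p = 0.85914 + (+0.00212) = 0.86127

0.861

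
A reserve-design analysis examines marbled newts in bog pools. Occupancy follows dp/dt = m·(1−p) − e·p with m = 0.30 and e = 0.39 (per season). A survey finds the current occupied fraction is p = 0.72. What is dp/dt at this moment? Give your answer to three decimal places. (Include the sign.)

Colonization term: m·(1−p) = 0.30×0.2800 = 0.08400.
Extinction term: e·p = 0.28080.
dp/dt = 0.08400 − 0.28080 = -0.19680.

-0.197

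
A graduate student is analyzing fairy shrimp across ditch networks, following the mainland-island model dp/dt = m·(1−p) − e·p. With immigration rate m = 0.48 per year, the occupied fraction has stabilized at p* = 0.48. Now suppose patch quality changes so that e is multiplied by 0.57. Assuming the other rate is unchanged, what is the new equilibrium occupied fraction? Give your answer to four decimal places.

Balance m(1−p*) = e·p* gives e = m(1−p*)/p* = 0.48×0.52000/0.48000 = 0.52000.
New p* = m/(m+e) = 0.48000/(0.48000+0.29640) = 0.61824.

0.6182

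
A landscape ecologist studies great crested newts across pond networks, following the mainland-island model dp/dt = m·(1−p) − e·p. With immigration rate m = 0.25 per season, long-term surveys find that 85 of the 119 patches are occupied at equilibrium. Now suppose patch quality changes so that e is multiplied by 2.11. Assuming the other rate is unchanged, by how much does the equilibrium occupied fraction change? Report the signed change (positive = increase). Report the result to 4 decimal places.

Observed p* = 85/119 = 0.71429.
Balance m(1−p*) = e·p* gives e = m(1−p*)/p* = 0.25×0.28571/0.71429 = 0.10000.
New p* = m/(m+e) = 0.25000/(0.25000+0.21100) = 0.54230.
Δp* = 0.54230 − 0.71429 = -0.17199.

-0.1720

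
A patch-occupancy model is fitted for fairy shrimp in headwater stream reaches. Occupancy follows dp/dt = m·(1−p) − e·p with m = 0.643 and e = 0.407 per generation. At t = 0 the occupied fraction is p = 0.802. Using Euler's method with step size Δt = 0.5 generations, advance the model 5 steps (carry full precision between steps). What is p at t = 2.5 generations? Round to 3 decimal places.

Update rule: p ← p + [m·(1−p) − e·p]·Δt with Δt = 0.5.
step 1: Δp = -0.09955, p = 0.70245
step 2: Δp = -0.04729, p = 0.65516
step 3: Δp = -0.02246, p = 0.63270
step 4: Δp = -0.01067, p = 0.62203
step 5: Δp = -0.00507, p = 0.61697

0.617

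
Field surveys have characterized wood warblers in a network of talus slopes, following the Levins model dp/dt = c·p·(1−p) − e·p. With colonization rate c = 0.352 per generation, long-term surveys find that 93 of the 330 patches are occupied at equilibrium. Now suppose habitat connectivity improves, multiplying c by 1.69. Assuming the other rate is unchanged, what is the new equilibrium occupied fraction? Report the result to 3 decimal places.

0.575

Observed p* = 93/330 = 0.28182.
Balance c(1−p*) = e gives e = 0.352×(1 − 0.28182) = 0.25280.
New p* = 1 − e/c = 1 − 0.25280/0.59488 = 0.57504.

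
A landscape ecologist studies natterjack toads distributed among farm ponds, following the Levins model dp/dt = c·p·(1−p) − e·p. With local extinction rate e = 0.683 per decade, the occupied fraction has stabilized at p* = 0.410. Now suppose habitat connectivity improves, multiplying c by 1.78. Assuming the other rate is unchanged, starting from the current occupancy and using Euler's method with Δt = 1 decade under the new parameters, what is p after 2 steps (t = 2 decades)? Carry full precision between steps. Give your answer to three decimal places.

0.680

Balance c(1−p*) = e gives c = e/(1 − 0.41000) = 0.683/0.59000 = 1.15763.
Starting from p₀ = 0.41000; update p ← p + (dp/dt)·Δt with the new parameters.
p: 0.41000 → 0.62842  (Δp = +0.21842)
p: 0.62842 → 0.68037  (Δp = +0.05195)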